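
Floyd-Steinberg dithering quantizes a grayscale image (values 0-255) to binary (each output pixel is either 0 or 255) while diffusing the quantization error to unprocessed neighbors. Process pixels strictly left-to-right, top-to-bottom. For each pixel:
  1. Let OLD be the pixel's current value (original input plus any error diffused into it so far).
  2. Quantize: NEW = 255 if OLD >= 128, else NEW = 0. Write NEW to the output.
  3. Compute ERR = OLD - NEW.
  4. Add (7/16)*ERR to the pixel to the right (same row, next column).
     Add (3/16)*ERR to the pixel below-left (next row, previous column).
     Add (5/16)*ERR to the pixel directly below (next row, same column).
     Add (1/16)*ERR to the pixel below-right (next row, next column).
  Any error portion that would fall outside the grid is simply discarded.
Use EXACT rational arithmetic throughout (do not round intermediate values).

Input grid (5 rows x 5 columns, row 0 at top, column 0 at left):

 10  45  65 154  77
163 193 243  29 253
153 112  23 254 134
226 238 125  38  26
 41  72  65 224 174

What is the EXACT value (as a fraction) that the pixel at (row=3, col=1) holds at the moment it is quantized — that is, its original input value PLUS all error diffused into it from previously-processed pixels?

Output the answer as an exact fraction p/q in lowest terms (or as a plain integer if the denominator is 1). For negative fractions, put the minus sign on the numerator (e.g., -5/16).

(0,0): OLD=10 → NEW=0, ERR=10
(0,1): OLD=395/8 → NEW=0, ERR=395/8
(0,2): OLD=11085/128 → NEW=0, ERR=11085/128
(0,3): OLD=392987/2048 → NEW=255, ERR=-129253/2048
(0,4): OLD=1618365/32768 → NEW=0, ERR=1618365/32768
(1,0): OLD=22449/128 → NEW=255, ERR=-10191/128
(1,1): OLD=195031/1024 → NEW=255, ERR=-66089/1024
(1,2): OLD=7637539/32768 → NEW=255, ERR=-718301/32768
(1,3): OLD=1882215/131072 → NEW=0, ERR=1882215/131072
(1,4): OLD=567850069/2097152 → NEW=255, ERR=33076309/2097152
(2,0): OLD=1900845/16384 → NEW=0, ERR=1900845/16384
(2,1): OLD=69994047/524288 → NEW=255, ERR=-63699393/524288
(2,2): OLD=-321672835/8388608 → NEW=0, ERR=-321672835/8388608
(2,3): OLD=32654932519/134217728 → NEW=255, ERR=-1570588121/134217728
(2,4): OLD=289280499025/2147483648 → NEW=255, ERR=-258327831215/2147483648
(3,0): OLD=2008862429/8388608 → NEW=255, ERR=-130232611/8388608
(3,1): OLD=12972226841/67108864 → NEW=255, ERR=-4140533479/67108864
Target (3,1): original=238, with diffused error = 12972226841/67108864

Answer: 12972226841/67108864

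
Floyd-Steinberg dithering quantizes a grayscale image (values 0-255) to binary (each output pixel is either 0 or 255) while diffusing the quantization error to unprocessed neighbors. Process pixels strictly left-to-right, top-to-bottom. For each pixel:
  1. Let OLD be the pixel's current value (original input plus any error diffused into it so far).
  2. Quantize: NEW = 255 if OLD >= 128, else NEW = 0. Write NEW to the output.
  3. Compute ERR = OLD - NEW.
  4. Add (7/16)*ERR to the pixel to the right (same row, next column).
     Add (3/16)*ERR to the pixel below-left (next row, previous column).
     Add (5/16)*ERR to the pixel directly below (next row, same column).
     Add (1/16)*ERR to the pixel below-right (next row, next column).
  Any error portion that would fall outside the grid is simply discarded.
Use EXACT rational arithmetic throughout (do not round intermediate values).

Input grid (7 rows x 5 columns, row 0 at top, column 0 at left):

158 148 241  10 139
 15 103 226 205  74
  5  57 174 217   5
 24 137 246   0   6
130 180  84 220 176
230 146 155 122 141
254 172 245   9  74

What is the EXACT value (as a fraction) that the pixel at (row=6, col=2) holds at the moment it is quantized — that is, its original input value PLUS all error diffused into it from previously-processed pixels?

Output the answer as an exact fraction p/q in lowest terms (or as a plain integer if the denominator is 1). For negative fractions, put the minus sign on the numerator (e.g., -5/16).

(0,0): OLD=158 → NEW=255, ERR=-97
(0,1): OLD=1689/16 → NEW=0, ERR=1689/16
(0,2): OLD=73519/256 → NEW=255, ERR=8239/256
(0,3): OLD=98633/4096 → NEW=0, ERR=98633/4096
(0,4): OLD=9799935/65536 → NEW=255, ERR=-6911745/65536
(1,0): OLD=1147/256 → NEW=0, ERR=1147/256
(1,1): OLD=282461/2048 → NEW=255, ERR=-239779/2048
(1,2): OLD=12841633/65536 → NEW=255, ERR=-3870047/65536
(1,3): OLD=44283085/262144 → NEW=255, ERR=-22563635/262144
(1,4): OLD=20510663/4194304 → NEW=0, ERR=20510663/4194304
(2,0): OLD=-509617/32768 → NEW=0, ERR=-509617/32768
(2,1): OLD=2953045/1048576 → NEW=0, ERR=2953045/1048576
(2,2): OLD=2236772671/16777216 → NEW=255, ERR=-2041417409/16777216
(2,3): OLD=35995604813/268435456 → NEW=255, ERR=-32455436467/268435456
(2,4): OLD=-222254968869/4294967296 → NEW=0, ERR=-222254968869/4294967296
(3,0): OLD=329973599/16777216 → NEW=0, ERR=329973599/16777216
(3,1): OLD=16468270067/134217728 → NEW=0, ERR=16468270067/134217728
(3,2): OLD=1027194013153/4294967296 → NEW=255, ERR=-68022647327/4294967296
(3,3): OLD=-532745151495/8589934592 → NEW=0, ERR=-532745151495/8589934592
(3,4): OLD=-6165705995267/137438953472 → NEW=0, ERR=-6165705995267/137438953472
(4,0): OLD=341776628401/2147483648 → NEW=255, ERR=-205831701839/2147483648
(4,1): OLD=12003190496817/68719476736 → NEW=255, ERR=-5520276070863/68719476736
(4,2): OLD=43921103089407/1099511627776 → NEW=0, ERR=43921103089407/1099511627776
(4,3): OLD=3671381012838449/17592186044416 → NEW=255, ERR=-814626428487631/17592186044416
(4,4): OLD=38800096994429399/281474976710656 → NEW=255, ERR=-32976022066787881/281474976710656
(5,0): OLD=203393773881651/1099511627776 → NEW=255, ERR=-76981691201229/1099511627776
(5,1): OLD=807171358166873/8796093022208 → NEW=0, ERR=807171358166873/8796093022208
(5,2): OLD=54585638692036641/281474976710656 → NEW=255, ERR=-17190480369180639/281474976710656
(5,3): OLD=69062853466612527/1125899906842624 → NEW=0, ERR=69062853466612527/1125899906842624
(5,4): OLD=2311813631344281429/18014398509481984 → NEW=255, ERR=-2281857988573624491/18014398509481984
(6,0): OLD=35089568468704771/140737488355328 → NEW=255, ERR=-798491061903869/140737488355328
(6,1): OLD=821308924292714285/4503599627370496 → NEW=255, ERR=-327108980686762195/4503599627370496
(6,2): OLD=15231135221931347135/72057594037927936 → NEW=255, ERR=-3143551257740276545/72057594037927936
Target (6,2): original=245, with diffused error = 15231135221931347135/72057594037927936

Answer: 15231135221931347135/72057594037927936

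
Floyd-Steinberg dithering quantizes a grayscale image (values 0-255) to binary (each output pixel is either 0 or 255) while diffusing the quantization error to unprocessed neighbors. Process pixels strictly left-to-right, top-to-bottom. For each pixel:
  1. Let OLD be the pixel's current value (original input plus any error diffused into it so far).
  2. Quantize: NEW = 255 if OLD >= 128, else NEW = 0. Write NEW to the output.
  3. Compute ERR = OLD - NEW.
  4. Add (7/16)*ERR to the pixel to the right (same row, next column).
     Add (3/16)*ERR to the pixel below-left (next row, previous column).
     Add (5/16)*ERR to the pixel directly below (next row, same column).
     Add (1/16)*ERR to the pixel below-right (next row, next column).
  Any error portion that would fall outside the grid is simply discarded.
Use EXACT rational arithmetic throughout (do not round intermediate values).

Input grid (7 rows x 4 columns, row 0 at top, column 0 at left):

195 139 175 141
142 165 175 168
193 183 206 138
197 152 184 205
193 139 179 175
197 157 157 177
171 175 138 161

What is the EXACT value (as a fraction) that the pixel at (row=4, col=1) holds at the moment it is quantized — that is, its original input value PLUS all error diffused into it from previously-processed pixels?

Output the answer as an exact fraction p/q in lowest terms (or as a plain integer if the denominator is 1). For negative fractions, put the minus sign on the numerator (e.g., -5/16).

(0,0): OLD=195 → NEW=255, ERR=-60
(0,1): OLD=451/4 → NEW=0, ERR=451/4
(0,2): OLD=14357/64 → NEW=255, ERR=-1963/64
(0,3): OLD=130643/1024 → NEW=0, ERR=130643/1024
(1,0): OLD=9241/64 → NEW=255, ERR=-7079/64
(1,1): OLD=72879/512 → NEW=255, ERR=-57681/512
(1,2): OLD=2410011/16384 → NEW=255, ERR=-1767909/16384
(1,3): OLD=41613741/262144 → NEW=255, ERR=-25232979/262144
(2,0): OLD=1124853/8192 → NEW=255, ERR=-964107/8192
(2,1): OLD=18129943/262144 → NEW=0, ERR=18129943/262144
(2,2): OLD=93033987/524288 → NEW=255, ERR=-40659453/524288
(2,3): OLD=564108855/8388608 → NEW=0, ERR=564108855/8388608
(3,0): OLD=726410597/4194304 → NEW=255, ERR=-343136923/4194304
(3,1): OLD=7779534651/67108864 → NEW=0, ERR=7779534651/67108864
(3,2): OLD=244183066181/1073741824 → NEW=255, ERR=-29621098939/1073741824
(3,3): OLD=3592284597603/17179869184 → NEW=255, ERR=-788582044317/17179869184
(4,0): OLD=203119822145/1073741824 → NEW=255, ERR=-70684342975/1073741824
(4,1): OLD=1169433919363/8589934592 → NEW=255, ERR=-1020999401597/8589934592
Target (4,1): original=139, with diffused error = 1169433919363/8589934592

Answer: 1169433919363/8589934592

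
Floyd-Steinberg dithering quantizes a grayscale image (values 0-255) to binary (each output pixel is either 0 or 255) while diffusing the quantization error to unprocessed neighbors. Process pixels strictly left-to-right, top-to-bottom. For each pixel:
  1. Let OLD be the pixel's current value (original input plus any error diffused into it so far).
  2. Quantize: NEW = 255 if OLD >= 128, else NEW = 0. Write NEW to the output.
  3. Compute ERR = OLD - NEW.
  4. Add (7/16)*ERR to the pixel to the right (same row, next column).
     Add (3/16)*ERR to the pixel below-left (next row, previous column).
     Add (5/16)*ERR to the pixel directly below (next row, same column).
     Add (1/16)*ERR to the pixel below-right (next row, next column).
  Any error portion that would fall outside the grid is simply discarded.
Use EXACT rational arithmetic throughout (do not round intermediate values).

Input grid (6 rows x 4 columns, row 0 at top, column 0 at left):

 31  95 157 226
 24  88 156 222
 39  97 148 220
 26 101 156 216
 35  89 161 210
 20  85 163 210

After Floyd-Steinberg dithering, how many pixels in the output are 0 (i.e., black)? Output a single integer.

(0,0): OLD=31 → NEW=0, ERR=31
(0,1): OLD=1737/16 → NEW=0, ERR=1737/16
(0,2): OLD=52351/256 → NEW=255, ERR=-12929/256
(0,3): OLD=835193/4096 → NEW=255, ERR=-209287/4096
(1,0): OLD=13835/256 → NEW=0, ERR=13835/256
(1,1): OLD=282701/2048 → NEW=255, ERR=-239539/2048
(1,2): OLD=5652561/65536 → NEW=0, ERR=5652561/65536
(1,3): OLD=252299015/1048576 → NEW=255, ERR=-15087865/1048576
(2,0): OLD=1112735/32768 → NEW=0, ERR=1112735/32768
(2,1): OLD=99463365/1048576 → NEW=0, ERR=99463365/1048576
(2,2): OLD=432946105/2097152 → NEW=255, ERR=-101827655/2097152
(2,3): OLD=6699184757/33554432 → NEW=255, ERR=-1857195403/33554432
(3,0): OLD=912635311/16777216 → NEW=0, ERR=912635311/16777216
(3,1): OLD=39583354033/268435456 → NEW=255, ERR=-28867687247/268435456
(3,2): OLD=383661320015/4294967296 → NEW=0, ERR=383661320015/4294967296
(3,3): OLD=16131888119721/68719476736 → NEW=255, ERR=-1391578447959/68719476736
(4,0): OLD=136731618499/4294967296 → NEW=0, ERR=136731618499/4294967296
(4,1): OLD=3074179189449/34359738368 → NEW=0, ERR=3074179189449/34359738368
(4,2): OLD=239187923046313/1099511627776 → NEW=255, ERR=-41187542036567/1099511627776
(4,3): OLD=3392937297158511/17592186044416 → NEW=255, ERR=-1093070144167569/17592186044416
(5,0): OLD=25686918586067/549755813888 → NEW=0, ERR=25686918586067/549755813888
(5,1): OLD=2258262012518181/17592186044416 → NEW=255, ERR=-2227745428807899/17592186044416
(5,2): OLD=790186535992233/8796093022208 → NEW=0, ERR=790186535992233/8796093022208
(5,3): OLD=64048005219706105/281474976710656 → NEW=255, ERR=-7728113841511175/281474976710656
Output grid:
  Row 0: ..##  (2 black, running=2)
  Row 1: .#.#  (2 black, running=4)
  Row 2: ..##  (2 black, running=6)
  Row 3: .#.#  (2 black, running=8)
  Row 4: ..##  (2 black, running=10)
  Row 5: .#.#  (2 black, running=12)

Answer: 12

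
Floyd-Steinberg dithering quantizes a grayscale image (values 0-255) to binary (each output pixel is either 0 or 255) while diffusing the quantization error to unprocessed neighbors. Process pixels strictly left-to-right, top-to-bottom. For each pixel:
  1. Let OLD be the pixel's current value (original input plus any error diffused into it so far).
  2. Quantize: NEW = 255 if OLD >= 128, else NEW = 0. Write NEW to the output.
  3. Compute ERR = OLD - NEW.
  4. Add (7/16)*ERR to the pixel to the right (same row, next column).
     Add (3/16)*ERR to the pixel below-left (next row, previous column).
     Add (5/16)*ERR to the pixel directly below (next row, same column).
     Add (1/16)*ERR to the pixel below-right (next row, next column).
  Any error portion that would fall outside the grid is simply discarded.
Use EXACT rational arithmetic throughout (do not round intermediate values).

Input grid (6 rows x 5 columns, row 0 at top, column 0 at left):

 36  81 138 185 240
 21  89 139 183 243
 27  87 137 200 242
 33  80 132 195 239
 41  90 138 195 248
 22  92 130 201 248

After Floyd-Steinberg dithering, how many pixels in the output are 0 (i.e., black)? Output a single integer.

(0,0): OLD=36 → NEW=0, ERR=36
(0,1): OLD=387/4 → NEW=0, ERR=387/4
(0,2): OLD=11541/64 → NEW=255, ERR=-4779/64
(0,3): OLD=155987/1024 → NEW=255, ERR=-105133/1024
(0,4): OLD=3196229/16384 → NEW=255, ERR=-981691/16384
(1,0): OLD=3225/64 → NEW=0, ERR=3225/64
(1,1): OLD=66319/512 → NEW=255, ERR=-64241/512
(1,2): OLD=779355/16384 → NEW=0, ERR=779355/16384
(1,3): OLD=10212175/65536 → NEW=255, ERR=-6499505/65536
(1,4): OLD=182945101/1048576 → NEW=255, ERR=-84441779/1048576
(2,0): OLD=157461/8192 → NEW=0, ERR=157461/8192
(2,1): OLD=17896087/262144 → NEW=0, ERR=17896087/262144
(2,2): OLD=651355205/4194304 → NEW=255, ERR=-418192315/4194304
(2,3): OLD=7600798527/67108864 → NEW=0, ERR=7600798527/67108864
(2,4): OLD=279374248697/1073741824 → NEW=255, ERR=5570083577/1073741824
(3,0): OLD=217294053/4194304 → NEW=0, ERR=217294053/4194304
(3,1): OLD=3573748769/33554432 → NEW=0, ERR=3573748769/33554432
(3,2): OLD=185694812187/1073741824 → NEW=255, ERR=-88109352933/1073741824
(3,3): OLD=406378240075/2147483648 → NEW=255, ERR=-141230090165/2147483648
(3,4): OLD=7522293227431/34359738368 → NEW=255, ERR=-1239440056409/34359738368
(4,0): OLD=41424715819/536870912 → NEW=0, ERR=41424715819/536870912
(4,1): OLD=2489233269835/17179869184 → NEW=255, ERR=-1891633372085/17179869184
(4,2): OLD=16083206524805/274877906944 → NEW=0, ERR=16083206524805/274877906944
(4,3): OLD=827511701928651/4398046511104 → NEW=255, ERR=-293990158402869/4398046511104
(4,4): OLD=14311036586480909/70368744177664 → NEW=255, ERR=-3632993178823411/70368744177664
(5,0): OLD=7000368367553/274877906944 → NEW=0, ERR=7000368367553/274877906944
(5,1): OLD=185875630950691/2199023255552 → NEW=0, ERR=185875630950691/2199023255552
(5,2): OLD=11670623479928027/70368744177664 → NEW=255, ERR=-6273406285376293/70368744177664
(5,3): OLD=38022786484845925/281474976710656 → NEW=255, ERR=-33753332576371355/281474976710656
(5,4): OLD=789144145839031687/4503599627370496 → NEW=255, ERR=-359273759140444793/4503599627370496
Output grid:
  Row 0: ..###  (2 black, running=2)
  Row 1: .#.##  (2 black, running=4)
  Row 2: ..#.#  (3 black, running=7)
  Row 3: ..###  (2 black, running=9)
  Row 4: .#.##  (2 black, running=11)
  Row 5: ..###  (2 black, running=13)

Answer: 13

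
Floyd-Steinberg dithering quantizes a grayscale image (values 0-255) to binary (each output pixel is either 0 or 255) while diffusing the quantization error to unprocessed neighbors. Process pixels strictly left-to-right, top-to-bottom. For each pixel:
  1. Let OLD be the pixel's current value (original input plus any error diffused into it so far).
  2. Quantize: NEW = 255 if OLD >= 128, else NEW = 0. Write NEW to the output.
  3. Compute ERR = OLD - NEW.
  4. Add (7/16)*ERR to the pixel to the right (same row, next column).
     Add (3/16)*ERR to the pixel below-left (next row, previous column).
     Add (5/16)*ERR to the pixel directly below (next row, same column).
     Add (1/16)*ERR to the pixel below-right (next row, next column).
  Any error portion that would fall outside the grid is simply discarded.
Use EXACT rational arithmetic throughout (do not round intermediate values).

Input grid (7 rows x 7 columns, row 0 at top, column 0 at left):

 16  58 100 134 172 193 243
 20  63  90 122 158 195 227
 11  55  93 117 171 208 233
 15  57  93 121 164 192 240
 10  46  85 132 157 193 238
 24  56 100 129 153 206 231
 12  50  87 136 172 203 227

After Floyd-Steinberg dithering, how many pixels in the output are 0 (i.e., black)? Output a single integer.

(0,0): OLD=16 → NEW=0, ERR=16
(0,1): OLD=65 → NEW=0, ERR=65
(0,2): OLD=2055/16 → NEW=255, ERR=-2025/16
(0,3): OLD=20129/256 → NEW=0, ERR=20129/256
(0,4): OLD=845415/4096 → NEW=255, ERR=-199065/4096
(0,5): OLD=11254993/65536 → NEW=255, ERR=-5456687/65536
(0,6): OLD=216607159/1048576 → NEW=255, ERR=-50779721/1048576
(1,0): OLD=595/16 → NEW=0, ERR=595/16
(1,1): OLD=9837/128 → NEW=0, ERR=9837/128
(1,2): OLD=421385/4096 → NEW=0, ERR=421385/4096
(1,3): OLD=2859953/16384 → NEW=255, ERR=-1317967/16384
(1,4): OLD=101629695/1048576 → NEW=0, ERR=101629695/1048576
(1,5): OLD=1671565111/8388608 → NEW=255, ERR=-467529929/8388608
(1,6): OLD=24465069977/134217728 → NEW=255, ERR=-9760450663/134217728
(2,0): OLD=75839/2048 → NEW=0, ERR=75839/2048
(2,1): OLD=7656621/65536 → NEW=0, ERR=7656621/65536
(2,2): OLD=174045655/1048576 → NEW=255, ERR=-93341225/1048576
(2,3): OLD=650279951/8388608 → NEW=0, ERR=650279951/8388608
(2,4): OLD=14745495027/67108864 → NEW=255, ERR=-2367265293/67108864
(2,5): OLD=359859739333/2147483648 → NEW=255, ERR=-187748590907/2147483648
(2,6): OLD=5791055188531/34359738368 → NEW=255, ERR=-2970678095309/34359738368
(3,0): OLD=50832743/1048576 → NEW=0, ERR=50832743/1048576
(3,1): OLD=841733043/8388608 → NEW=0, ERR=841733043/8388608
(3,2): OLD=8785809173/67108864 → NEW=255, ERR=-8326951147/67108864
(3,3): OLD=21142416609/268435456 → NEW=0, ERR=21142416609/268435456
(3,4): OLD=6043435870311/34359738368 → NEW=255, ERR=-2718297413529/34359738368
(3,5): OLD=30690536491645/274877906944 → NEW=0, ERR=30690536491645/274877906944
(3,6): OLD=1127505974658019/4398046511104 → NEW=255, ERR=6004114326499/4398046511104
(4,0): OLD=5900686129/134217728 → NEW=0, ERR=5900686129/134217728
(4,1): OLD=163972578373/2147483648 → NEW=0, ERR=163972578373/2147483648
(4,2): OLD=3458975283995/34359738368 → NEW=0, ERR=3458975283995/34359738368
(4,3): OLD=48946724911545/274877906944 → NEW=255, ERR=-21147141359175/274877906944
(4,4): OLD=273726430135247/2199023255552 → NEW=0, ERR=273726430135247/2199023255552
(4,5): OLD=19538650841561995/70368744177664 → NEW=255, ERR=1594621076257675/70368744177664
(4,6): OLD=287463631850329277/1125899906842624 → NEW=255, ERR=359155605460157/1125899906842624
(5,0): OLD=1788606346271/34359738368 → NEW=0, ERR=1788606346271/34359738368
(5,1): OLD=34155938886237/274877906944 → NEW=0, ERR=34155938886237/274877906944
(5,2): OLD=387401150314039/2199023255552 → NEW=255, ERR=-173349779851721/2199023255552
(5,3): OLD=1761001797355851/17592186044416 → NEW=0, ERR=1761001797355851/17592186044416
(5,4): OLD=264737159935349045/1125899906842624 → NEW=255, ERR=-22367316309520075/1125899906842624
(5,5): OLD=1911594981966444557/9007199254740992 → NEW=255, ERR=-385240827992508403/9007199254740992
(5,6): OLD=30812400371554536291/144115188075855872 → NEW=255, ERR=-5936972587788711069/144115188075855872
(6,0): OLD=226788628642799/4398046511104 → NEW=0, ERR=226788628642799/4398046511104
(6,1): OLD=7027275653494115/70368744177664 → NEW=0, ERR=7027275653494115/70368744177664
(6,2): OLD=149284198616638617/1125899906842624 → NEW=255, ERR=-137820277628230503/1125899906842624
(6,3): OLD=946439896416583623/9007199254740992 → NEW=0, ERR=946439896416583623/9007199254740992
(6,4): OLD=945753418995348839/4503599627370496 → NEW=255, ERR=-202664485984127641/4503599627370496
(6,5): OLD=371196085519549905625/2305843009213693952 → NEW=255, ERR=-216793881829942052135/2305843009213693952
(6,6): OLD=6283685177665363032031/36893488147419103232 → NEW=255, ERR=-3124154299926508292129/36893488147419103232
Output grid:
  Row 0: ..#.###  (3 black, running=3)
  Row 1: ...#.##  (4 black, running=7)
  Row 2: ..#.###  (3 black, running=10)
  Row 3: ..#.#.#  (4 black, running=14)
  Row 4: ...#.##  (4 black, running=18)
  Row 5: ..#.###  (3 black, running=21)
  Row 6: ..#.###  (3 black, running=24)

Answer: 24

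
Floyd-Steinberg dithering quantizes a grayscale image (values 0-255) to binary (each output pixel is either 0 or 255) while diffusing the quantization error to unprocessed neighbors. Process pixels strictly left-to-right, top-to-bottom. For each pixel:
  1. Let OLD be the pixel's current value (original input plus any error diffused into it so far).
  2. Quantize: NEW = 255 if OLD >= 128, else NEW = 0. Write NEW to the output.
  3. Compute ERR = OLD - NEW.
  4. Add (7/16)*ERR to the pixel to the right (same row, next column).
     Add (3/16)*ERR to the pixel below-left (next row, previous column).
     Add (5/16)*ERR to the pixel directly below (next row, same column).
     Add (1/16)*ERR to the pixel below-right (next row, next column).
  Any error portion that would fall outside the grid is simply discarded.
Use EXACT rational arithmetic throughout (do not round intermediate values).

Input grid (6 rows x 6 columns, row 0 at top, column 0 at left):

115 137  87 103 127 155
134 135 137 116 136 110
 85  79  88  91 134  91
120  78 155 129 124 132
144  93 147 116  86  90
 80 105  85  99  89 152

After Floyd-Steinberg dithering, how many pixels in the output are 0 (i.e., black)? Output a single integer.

Answer: 20

Derivation:
(0,0): OLD=115 → NEW=0, ERR=115
(0,1): OLD=2997/16 → NEW=255, ERR=-1083/16
(0,2): OLD=14691/256 → NEW=0, ERR=14691/256
(0,3): OLD=524725/4096 → NEW=255, ERR=-519755/4096
(0,4): OLD=4684787/65536 → NEW=0, ERR=4684787/65536
(0,5): OLD=195322789/1048576 → NEW=255, ERR=-72064091/1048576
(1,0): OLD=40255/256 → NEW=255, ERR=-25025/256
(1,1): OLD=182329/2048 → NEW=0, ERR=182329/2048
(1,2): OLD=10869805/65536 → NEW=255, ERR=-5841875/65536
(1,3): OLD=14244137/262144 → NEW=0, ERR=14244137/262144
(1,4): OLD=2706070619/16777216 → NEW=255, ERR=-1572119461/16777216
(1,5): OLD=13957242125/268435456 → NEW=0, ERR=13957242125/268435456
(2,0): OLD=2331267/32768 → NEW=0, ERR=2331267/32768
(2,1): OLD=120715857/1048576 → NEW=0, ERR=120715857/1048576
(2,2): OLD=2118338099/16777216 → NEW=0, ERR=2118338099/16777216
(2,3): OLD=18801119323/134217728 → NEW=255, ERR=-15424401317/134217728
(2,4): OLD=290272165009/4294967296 → NEW=0, ERR=290272165009/4294967296
(2,5): OLD=8999494326023/68719476736 → NEW=255, ERR=-8523972241657/68719476736
(3,0): OLD=2748416211/16777216 → NEW=255, ERR=-1529773869/16777216
(3,1): OLD=13717720023/134217728 → NEW=0, ERR=13717720023/134217728
(3,2): OLD=241397977653/1073741824 → NEW=255, ERR=-32406187467/1073741824
(3,3): OLD=6902646087519/68719476736 → NEW=0, ERR=6902646087519/68719476736
(3,4): OLD=87205263729151/549755813888 → NEW=255, ERR=-52982468812289/549755813888
(3,5): OLD=486402944700305/8796093022208 → NEW=0, ERR=486402944700305/8796093022208
(4,0): OLD=289199850621/2147483648 → NEW=255, ERR=-258408479619/2147483648
(4,1): OLD=2093765732697/34359738368 → NEW=0, ERR=2093765732697/34359738368
(4,2): OLD=208302360465723/1099511627776 → NEW=255, ERR=-72073104617157/1099511627776
(4,3): OLD=1737314786993735/17592186044416 → NEW=0, ERR=1737314786993735/17592186044416
(4,4): OLD=32576351562713015/281474976710656 → NEW=0, ERR=32576351562713015/281474976710656
(4,5): OLD=684055874522492577/4503599627370496 → NEW=255, ERR=-464362030456983903/4503599627370496
(5,0): OLD=29589083939611/549755813888 → NEW=0, ERR=29589083939611/549755813888
(5,1): OLD=2247904771633355/17592186044416 → NEW=0, ERR=2247904771633355/17592186044416
(5,2): OLD=20089405234294377/140737488355328 → NEW=255, ERR=-15798654296314263/140737488355328
(5,3): OLD=442938725826925075/4503599627370496 → NEW=0, ERR=442938725826925075/4503599627370496
(5,4): OLD=1396433946160068435/9007199254740992 → NEW=255, ERR=-900401863798884525/9007199254740992
(5,5): OLD=12001518486374878319/144115188075855872 → NEW=0, ERR=12001518486374878319/144115188075855872
Output grid:
  Row 0: .#.#.#  (3 black, running=3)
  Row 1: #.#.#.  (3 black, running=6)
  Row 2: ...#.#  (4 black, running=10)
  Row 3: #.#.#.  (3 black, running=13)
  Row 4: #.#..#  (3 black, running=16)
  Row 5: ..#.#.  (4 black, running=20)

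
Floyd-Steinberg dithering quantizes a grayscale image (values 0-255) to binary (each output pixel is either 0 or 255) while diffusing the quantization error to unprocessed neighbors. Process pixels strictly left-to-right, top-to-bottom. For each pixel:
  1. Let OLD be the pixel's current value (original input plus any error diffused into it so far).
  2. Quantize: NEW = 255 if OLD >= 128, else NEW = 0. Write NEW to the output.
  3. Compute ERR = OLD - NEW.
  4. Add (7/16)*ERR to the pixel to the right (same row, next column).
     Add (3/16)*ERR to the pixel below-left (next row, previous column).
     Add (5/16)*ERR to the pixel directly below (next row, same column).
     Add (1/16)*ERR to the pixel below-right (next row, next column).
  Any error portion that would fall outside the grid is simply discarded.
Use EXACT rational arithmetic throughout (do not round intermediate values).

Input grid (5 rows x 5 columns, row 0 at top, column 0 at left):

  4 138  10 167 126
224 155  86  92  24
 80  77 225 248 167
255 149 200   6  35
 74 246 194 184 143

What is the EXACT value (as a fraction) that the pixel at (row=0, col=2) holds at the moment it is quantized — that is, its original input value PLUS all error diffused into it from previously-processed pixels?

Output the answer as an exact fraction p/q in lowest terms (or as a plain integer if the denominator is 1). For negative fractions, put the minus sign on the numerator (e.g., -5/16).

(0,0): OLD=4 → NEW=0, ERR=4
(0,1): OLD=559/4 → NEW=255, ERR=-461/4
(0,2): OLD=-2587/64 → NEW=0, ERR=-2587/64
Target (0,2): original=10, with diffused error = -2587/64

Answer: -2587/64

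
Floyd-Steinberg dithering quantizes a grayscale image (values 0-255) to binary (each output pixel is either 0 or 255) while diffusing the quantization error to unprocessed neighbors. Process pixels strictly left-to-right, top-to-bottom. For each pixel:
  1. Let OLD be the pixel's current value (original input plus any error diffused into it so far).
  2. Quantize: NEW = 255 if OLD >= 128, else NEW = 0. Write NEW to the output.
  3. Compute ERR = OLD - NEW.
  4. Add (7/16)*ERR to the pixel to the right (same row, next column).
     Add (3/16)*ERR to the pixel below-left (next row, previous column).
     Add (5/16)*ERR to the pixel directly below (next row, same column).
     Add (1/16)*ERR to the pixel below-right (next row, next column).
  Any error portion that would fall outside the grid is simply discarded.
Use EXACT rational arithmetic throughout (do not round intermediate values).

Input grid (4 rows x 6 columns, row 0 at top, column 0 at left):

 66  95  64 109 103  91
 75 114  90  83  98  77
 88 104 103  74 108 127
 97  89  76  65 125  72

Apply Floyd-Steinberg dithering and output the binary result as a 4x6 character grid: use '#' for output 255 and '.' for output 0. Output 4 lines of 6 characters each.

Answer: ...#..
.#..#.
.#.#.#
.#..#.

Derivation:
(0,0): OLD=66 → NEW=0, ERR=66
(0,1): OLD=991/8 → NEW=0, ERR=991/8
(0,2): OLD=15129/128 → NEW=0, ERR=15129/128
(0,3): OLD=329135/2048 → NEW=255, ERR=-193105/2048
(0,4): OLD=2023369/32768 → NEW=0, ERR=2023369/32768
(0,5): OLD=61873791/524288 → NEW=0, ERR=61873791/524288
(1,0): OLD=15213/128 → NEW=0, ERR=15213/128
(1,1): OLD=236539/1024 → NEW=255, ERR=-24581/1024
(1,2): OLD=3489687/32768 → NEW=0, ERR=3489687/32768
(1,3): OLD=15609611/131072 → NEW=0, ERR=15609611/131072
(1,4): OLD=1557208705/8388608 → NEW=255, ERR=-581886335/8388608
(1,5): OLD=11729446455/134217728 → NEW=0, ERR=11729446455/134217728
(2,0): OLD=1976569/16384 → NEW=0, ERR=1976569/16384
(2,1): OLD=92628547/524288 → NEW=255, ERR=-41064893/524288
(2,2): OLD=1030477193/8388608 → NEW=0, ERR=1030477193/8388608
(2,3): OLD=10644114305/67108864 → NEW=255, ERR=-6468646015/67108864
(2,4): OLD=145988864003/2147483648 → NEW=0, ERR=145988864003/2147483648
(2,5): OLD=6175001635397/34359738368 → NEW=255, ERR=-2586731648443/34359738368
(3,0): OLD=1006751337/8388608 → NEW=0, ERR=1006751337/8388608
(3,1): OLD=9905440309/67108864 → NEW=255, ERR=-7207320011/67108864
(3,2): OLD=23854990959/536870912 → NEW=0, ERR=23854990959/536870912
(3,3): OLD=2568108131789/34359738368 → NEW=0, ERR=2568108131789/34359738368
(3,4): OLD=43651600536877/274877906944 → NEW=255, ERR=-26442265733843/274877906944
(3,5): OLD=46780797317251/4398046511104 → NEW=0, ERR=46780797317251/4398046511104
Row 0: ...#..
Row 1: .#..#.
Row 2: .#.#.#
Row 3: .#..#.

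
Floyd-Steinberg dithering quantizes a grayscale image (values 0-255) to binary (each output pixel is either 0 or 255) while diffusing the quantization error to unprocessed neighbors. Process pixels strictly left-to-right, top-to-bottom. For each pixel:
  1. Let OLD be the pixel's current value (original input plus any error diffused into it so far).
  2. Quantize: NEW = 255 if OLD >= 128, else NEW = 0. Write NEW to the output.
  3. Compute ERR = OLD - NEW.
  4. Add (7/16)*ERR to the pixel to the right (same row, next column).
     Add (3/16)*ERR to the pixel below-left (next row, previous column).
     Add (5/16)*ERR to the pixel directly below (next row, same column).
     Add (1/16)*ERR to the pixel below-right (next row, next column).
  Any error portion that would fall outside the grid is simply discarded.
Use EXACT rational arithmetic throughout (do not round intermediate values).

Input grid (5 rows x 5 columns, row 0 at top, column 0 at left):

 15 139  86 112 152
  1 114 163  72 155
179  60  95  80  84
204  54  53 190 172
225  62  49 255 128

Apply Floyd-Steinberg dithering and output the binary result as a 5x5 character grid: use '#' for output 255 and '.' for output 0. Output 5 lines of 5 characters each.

Answer: .#.#.
..#.#
#....
#.###
#..#.

Derivation:
(0,0): OLD=15 → NEW=0, ERR=15
(0,1): OLD=2329/16 → NEW=255, ERR=-1751/16
(0,2): OLD=9759/256 → NEW=0, ERR=9759/256
(0,3): OLD=527065/4096 → NEW=255, ERR=-517415/4096
(0,4): OLD=6339567/65536 → NEW=0, ERR=6339567/65536
(1,0): OLD=-3797/256 → NEW=0, ERR=-3797/256
(1,1): OLD=166701/2048 → NEW=0, ERR=166701/2048
(1,2): OLD=11796401/65536 → NEW=255, ERR=-4915279/65536
(1,3): OLD=5303581/262144 → NEW=0, ERR=5303581/262144
(1,4): OLD=780918967/4194304 → NEW=255, ERR=-288628553/4194304
(2,0): OLD=6213695/32768 → NEW=255, ERR=-2142145/32768
(2,1): OLD=43878821/1048576 → NEW=0, ERR=43878821/1048576
(2,2): OLD=1656758831/16777216 → NEW=0, ERR=1656758831/16777216
(2,3): OLD=30047440157/268435456 → NEW=0, ERR=30047440157/268435456
(2,4): OLD=484179063947/4294967296 → NEW=0, ERR=484179063947/4294967296
(3,0): OLD=3211445327/16777216 → NEW=255, ERR=-1066744753/16777216
(3,1): OLD=7206052643/134217728 → NEW=0, ERR=7206052643/134217728
(3,2): OLD=562434008817/4294967296 → NEW=255, ERR=-532782651663/4294967296
(3,3): OLD=1700960585417/8589934592 → NEW=255, ERR=-489472735543/8589934592
(3,4): OLD=26016499572877/137438953472 → NEW=255, ERR=-9030433562483/137438953472
(4,0): OLD=462132188609/2147483648 → NEW=255, ERR=-85476141631/2147483648
(4,1): OLD=2345475385921/68719476736 → NEW=0, ERR=2345475385921/68719476736
(4,2): OLD=19613938629615/1099511627776 → NEW=0, ERR=19613938629615/1099511627776
(4,3): OLD=3956919696660545/17592186044416 → NEW=255, ERR=-529087744665535/17592186044416
(4,4): OLD=25543265163924039/281474976710656 → NEW=0, ERR=25543265163924039/281474976710656
Row 0: .#.#.
Row 1: ..#.#
Row 2: #....
Row 3: #.###
Row 4: #..#.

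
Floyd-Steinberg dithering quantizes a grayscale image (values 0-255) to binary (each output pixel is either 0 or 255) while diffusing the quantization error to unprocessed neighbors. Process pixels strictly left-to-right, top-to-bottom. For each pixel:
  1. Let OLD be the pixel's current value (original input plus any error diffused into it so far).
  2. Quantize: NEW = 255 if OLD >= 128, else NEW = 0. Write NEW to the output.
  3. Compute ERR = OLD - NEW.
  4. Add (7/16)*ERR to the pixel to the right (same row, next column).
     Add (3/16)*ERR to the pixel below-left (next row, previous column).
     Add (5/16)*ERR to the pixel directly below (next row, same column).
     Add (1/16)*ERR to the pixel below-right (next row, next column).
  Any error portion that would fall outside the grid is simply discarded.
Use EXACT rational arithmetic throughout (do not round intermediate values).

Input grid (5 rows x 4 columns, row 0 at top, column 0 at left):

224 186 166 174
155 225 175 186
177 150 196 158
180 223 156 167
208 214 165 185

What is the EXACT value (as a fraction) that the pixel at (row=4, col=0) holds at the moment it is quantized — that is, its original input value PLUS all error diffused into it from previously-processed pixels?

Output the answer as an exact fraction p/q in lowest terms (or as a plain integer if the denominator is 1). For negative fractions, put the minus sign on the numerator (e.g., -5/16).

(0,0): OLD=224 → NEW=255, ERR=-31
(0,1): OLD=2759/16 → NEW=255, ERR=-1321/16
(0,2): OLD=33249/256 → NEW=255, ERR=-32031/256
(0,3): OLD=488487/4096 → NEW=0, ERR=488487/4096
(1,0): OLD=33237/256 → NEW=255, ERR=-32043/256
(1,1): OLD=243795/2048 → NEW=0, ERR=243795/2048
(1,2): OLD=13446735/65536 → NEW=255, ERR=-3264945/65536
(1,3): OLD=203059545/1048576 → NEW=255, ERR=-64327335/1048576
(2,0): OLD=5249601/32768 → NEW=255, ERR=-3106239/32768
(2,1): OLD=134808411/1048576 → NEW=255, ERR=-132578469/1048576
(2,2): OLD=253866311/2097152 → NEW=0, ERR=253866311/2097152
(2,3): OLD=6330912843/33554432 → NEW=255, ERR=-2225467317/33554432
(3,0): OLD=2125165233/16777216 → NEW=0, ERR=2125165233/16777216
(3,1): OLD=68633382895/268435456 → NEW=255, ERR=182341615/268435456
(3,2): OLD=746414424849/4294967296 → NEW=255, ERR=-348802235631/4294967296
(3,3): OLD=8130156087543/68719476736 → NEW=0, ERR=8130156087543/68719476736
(4,0): OLD=1063913441053/4294967296 → NEW=255, ERR=-31303219427/4294967296
Target (4,0): original=208, with diffused error = 1063913441053/4294967296

Answer: 1063913441053/4294967296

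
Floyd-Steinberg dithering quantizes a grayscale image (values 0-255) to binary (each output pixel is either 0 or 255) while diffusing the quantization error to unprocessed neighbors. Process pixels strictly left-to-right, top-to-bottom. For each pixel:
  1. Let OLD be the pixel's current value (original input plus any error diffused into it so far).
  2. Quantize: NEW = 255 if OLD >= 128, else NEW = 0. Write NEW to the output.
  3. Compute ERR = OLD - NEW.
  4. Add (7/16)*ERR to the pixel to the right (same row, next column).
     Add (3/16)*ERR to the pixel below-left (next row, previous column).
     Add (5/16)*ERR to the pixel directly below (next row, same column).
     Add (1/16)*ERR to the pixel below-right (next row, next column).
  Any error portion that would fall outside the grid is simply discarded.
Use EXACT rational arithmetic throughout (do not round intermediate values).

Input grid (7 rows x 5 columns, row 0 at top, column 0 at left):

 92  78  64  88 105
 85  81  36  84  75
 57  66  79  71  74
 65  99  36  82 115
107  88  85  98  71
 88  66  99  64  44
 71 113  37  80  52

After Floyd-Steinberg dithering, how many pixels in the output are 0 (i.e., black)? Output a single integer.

(0,0): OLD=92 → NEW=0, ERR=92
(0,1): OLD=473/4 → NEW=0, ERR=473/4
(0,2): OLD=7407/64 → NEW=0, ERR=7407/64
(0,3): OLD=141961/1024 → NEW=255, ERR=-119159/1024
(0,4): OLD=886207/16384 → NEW=0, ERR=886207/16384
(1,0): OLD=8699/64 → NEW=255, ERR=-7621/64
(1,1): OLD=47773/512 → NEW=0, ERR=47773/512
(1,2): OLD=1614817/16384 → NEW=0, ERR=1614817/16384
(1,3): OLD=7086477/65536 → NEW=0, ERR=7086477/65536
(1,4): OLD=138346503/1048576 → NEW=255, ERR=-129040377/1048576
(2,0): OLD=305423/8192 → NEW=0, ERR=305423/8192
(2,1): OLD=32114581/262144 → NEW=0, ERR=32114581/262144
(2,2): OLD=794834943/4194304 → NEW=255, ERR=-274712577/4194304
(2,3): OLD=3974322573/67108864 → NEW=0, ERR=3974322573/67108864
(2,4): OLD=73240784795/1073741824 → NEW=0, ERR=73240784795/1073741824
(3,0): OLD=417841183/4194304 → NEW=0, ERR=417841183/4194304
(3,1): OLD=5735035571/33554432 → NEW=255, ERR=-2821344589/33554432
(3,2): OLD=-2676824287/1073741824 → NEW=0, ERR=-2676824287/1073741824
(3,3): OLD=232169155449/2147483648 → NEW=0, ERR=232169155449/2147483648
(3,4): OLD=6436140170749/34359738368 → NEW=255, ERR=-2325593113091/34359738368
(4,0): OLD=65694801137/536870912 → NEW=0, ERR=65694801137/536870912
(4,1): OLD=2079077439857/17179869184 → NEW=0, ERR=2079077439857/17179869184
(4,2): OLD=41831549527487/274877906944 → NEW=255, ERR=-28262316743233/274877906944
(4,3): OLD=325261098641265/4398046511104 → NEW=0, ERR=325261098641265/4398046511104
(4,4): OLD=6260111365084311/70368744177664 → NEW=0, ERR=6260111365084311/70368744177664
(5,0): OLD=40937656312563/274877906944 → NEW=255, ERR=-29156209958157/274877906944
(5,1): OLD=100676291583385/2199023255552 → NEW=0, ERR=100676291583385/2199023255552
(5,2): OLD=7623015536824673/70368744177664 → NEW=0, ERR=7623015536824673/70368744177664
(5,3): OLD=40746192923996783/281474976710656 → NEW=255, ERR=-31029926137220497/281474976710656
(5,4): OLD=126967838258485525/4503599627370496 → NEW=0, ERR=126967838258485525/4503599627370496
(6,0): OLD=1633870894730947/35184372088832 → NEW=0, ERR=1633870894730947/35184372088832
(6,1): OLD=181614145513977197/1125899906842624 → NEW=255, ERR=-105490330730891923/1125899906842624
(6,2): OLD=217128820324610943/18014398509481984 → NEW=0, ERR=217128820324610943/18014398509481984
(6,3): OLD=18123861507027599669/288230376151711744 → NEW=0, ERR=18123861507027599669/288230376151711744
(6,4): OLD=375529767385618947763/4611686018427387904 → NEW=0, ERR=375529767385618947763/4611686018427387904
Output grid:
  Row 0: ...#.  (4 black, running=4)
  Row 1: #...#  (3 black, running=7)
  Row 2: ..#..  (4 black, running=11)
  Row 3: .#..#  (3 black, running=14)
  Row 4: ..#..  (4 black, running=18)
  Row 5: #..#.  (3 black, running=21)
  Row 6: .#...  (4 black, running=25)

Answer: 25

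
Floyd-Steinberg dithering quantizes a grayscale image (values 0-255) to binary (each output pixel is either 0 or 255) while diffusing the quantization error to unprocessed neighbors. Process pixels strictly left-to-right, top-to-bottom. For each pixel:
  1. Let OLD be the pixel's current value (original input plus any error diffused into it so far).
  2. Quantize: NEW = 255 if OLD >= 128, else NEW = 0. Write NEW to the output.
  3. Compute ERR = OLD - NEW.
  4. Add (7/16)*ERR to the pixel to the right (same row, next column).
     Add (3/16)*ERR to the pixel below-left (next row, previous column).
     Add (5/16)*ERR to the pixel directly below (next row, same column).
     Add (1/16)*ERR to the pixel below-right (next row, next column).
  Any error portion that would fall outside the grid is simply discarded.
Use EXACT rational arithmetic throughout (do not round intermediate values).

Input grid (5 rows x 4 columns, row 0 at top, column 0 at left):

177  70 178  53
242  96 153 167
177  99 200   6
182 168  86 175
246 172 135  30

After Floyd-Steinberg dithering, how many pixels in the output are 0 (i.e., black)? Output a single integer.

Answer: 8

Derivation:
(0,0): OLD=177 → NEW=255, ERR=-78
(0,1): OLD=287/8 → NEW=0, ERR=287/8
(0,2): OLD=24793/128 → NEW=255, ERR=-7847/128
(0,3): OLD=53615/2048 → NEW=0, ERR=53615/2048
(1,0): OLD=28717/128 → NEW=255, ERR=-3923/128
(1,1): OLD=79291/1024 → NEW=0, ERR=79291/1024
(1,2): OLD=5730135/32768 → NEW=255, ERR=-2625705/32768
(1,3): OLD=71456529/524288 → NEW=255, ERR=-62236911/524288
(2,0): OLD=2980921/16384 → NEW=255, ERR=-1196999/16384
(2,1): OLD=38951683/524288 → NEW=0, ERR=38951683/524288
(2,2): OLD=199276655/1048576 → NEW=255, ERR=-68110225/1048576
(2,3): OLD=-1082499949/16777216 → NEW=0, ERR=-1082499949/16777216
(3,0): OLD=1452061865/8388608 → NEW=255, ERR=-687033175/8388608
(3,1): OLD=18607971831/134217728 → NEW=255, ERR=-15617548809/134217728
(3,2): OLD=15761840137/2147483648 → NEW=0, ERR=15761840137/2147483648
(3,3): OLD=5290997387199/34359738368 → NEW=255, ERR=-3470735896641/34359738368
(4,0): OLD=426465676981/2147483648 → NEW=255, ERR=-121142653259/2147483648
(4,1): OLD=1841938774687/17179869184 → NEW=0, ERR=1841938774687/17179869184
(4,2): OLD=86854824746431/549755813888 → NEW=255, ERR=-53332907795009/549755813888
(4,3): OLD=-383071404555031/8796093022208 → NEW=0, ERR=-383071404555031/8796093022208
Output grid:
  Row 0: #.#.  (2 black, running=2)
  Row 1: #.##  (1 black, running=3)
  Row 2: #.#.  (2 black, running=5)
  Row 3: ##.#  (1 black, running=6)
  Row 4: #.#.  (2 black, running=8)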